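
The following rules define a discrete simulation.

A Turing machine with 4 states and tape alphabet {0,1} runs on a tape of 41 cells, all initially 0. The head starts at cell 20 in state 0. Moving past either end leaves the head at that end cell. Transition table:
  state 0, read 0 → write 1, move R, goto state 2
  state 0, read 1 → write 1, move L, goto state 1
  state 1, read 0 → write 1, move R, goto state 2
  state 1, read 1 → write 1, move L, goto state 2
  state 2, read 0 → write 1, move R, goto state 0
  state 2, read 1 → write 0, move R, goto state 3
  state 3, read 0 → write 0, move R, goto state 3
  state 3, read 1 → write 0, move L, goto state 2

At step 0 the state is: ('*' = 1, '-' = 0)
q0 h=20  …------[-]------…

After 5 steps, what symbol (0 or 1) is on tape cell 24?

1

0) q0 h=20  …------[-]------…
1) q2 h=21  …-----*[-]------…
2) q0 h=22  …----**[-]------…
3) q2 h=23  …---***[-]------…
4) q0 h=24  …--****[-]------…
5) q2 h=25  …-*****[-]------…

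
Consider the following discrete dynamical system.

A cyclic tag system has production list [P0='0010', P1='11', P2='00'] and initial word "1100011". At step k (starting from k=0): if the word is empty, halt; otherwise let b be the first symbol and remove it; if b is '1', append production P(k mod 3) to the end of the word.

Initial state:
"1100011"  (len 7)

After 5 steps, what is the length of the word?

8

gen 0: "1100011"  (len 7)
gen 1: "1000110010"  (len 10)
gen 2: "00011001011"  (len 11)
gen 3: "0011001011"  (len 10)
gen 4: "011001011"  (len 9)
gen 5: "11001011"  (len 8)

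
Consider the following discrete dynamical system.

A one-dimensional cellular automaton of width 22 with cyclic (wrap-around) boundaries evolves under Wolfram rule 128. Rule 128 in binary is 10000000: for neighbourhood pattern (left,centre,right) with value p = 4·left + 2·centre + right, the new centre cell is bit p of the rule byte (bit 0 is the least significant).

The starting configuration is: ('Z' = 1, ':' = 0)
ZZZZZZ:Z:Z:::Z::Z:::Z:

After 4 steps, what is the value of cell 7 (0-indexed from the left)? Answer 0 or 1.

0

t=0: ZZZZZZ:Z:Z:::Z::Z:::Z:
t=1: :ZZZZ:::::::::::::::::
t=2: ::ZZ::::::::::::::::::
t=3: ::::::::::::::::::::::
t=4: ::::::::::::::::::::::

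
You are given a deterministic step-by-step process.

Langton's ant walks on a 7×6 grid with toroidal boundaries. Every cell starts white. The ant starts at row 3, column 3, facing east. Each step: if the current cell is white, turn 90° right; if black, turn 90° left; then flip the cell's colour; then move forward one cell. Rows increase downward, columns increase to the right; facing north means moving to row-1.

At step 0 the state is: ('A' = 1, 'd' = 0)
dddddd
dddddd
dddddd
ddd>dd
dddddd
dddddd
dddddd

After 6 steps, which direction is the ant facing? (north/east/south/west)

gen 0: dddddd
dddddd
dddddd
ddd>dd
dddddd
dddddd
dddddd
gen 1: dddddd
dddddd
dddddd
dddAdd
dddvdd
dddddd
dddddd
gen 2: dddddd
dddddd
dddddd
dddAdd
dd<Add
dddddd
dddddd
gen 3: dddddd
dddddd
dddddd
dd^Add
ddAAdd
dddddd
dddddd
gen 4: dddddd
dddddd
dddddd
ddA>dd
ddAAdd
dddddd
dddddd
gen 5: dddddd
dddddd
ddd^dd
ddAddd
ddAAdd
dddddd
dddddd
gen 6: dddddd
dddddd
dddA>d
ddAddd
ddAAdd
dddddd
dddddd

east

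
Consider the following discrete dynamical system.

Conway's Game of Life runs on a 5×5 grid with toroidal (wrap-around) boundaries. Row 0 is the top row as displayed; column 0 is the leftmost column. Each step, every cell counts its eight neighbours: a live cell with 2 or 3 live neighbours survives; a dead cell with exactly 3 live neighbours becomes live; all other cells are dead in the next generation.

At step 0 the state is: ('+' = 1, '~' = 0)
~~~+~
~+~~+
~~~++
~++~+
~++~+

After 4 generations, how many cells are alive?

11

[0] ~~~+~
~+~~+
~~~++
~++~+
~++~+
[1] ~+~++
+~+~+
~+~~+
~+~~+
~+~~+
[2] ~+~~~
~~+~~
~++~+
~++++
~+~~+
[3] +++~~
+~++~
~~~~+
~~~~+
~+~~+
[4] ~~~~~
+~++~
+~~~+
~~~++
~++++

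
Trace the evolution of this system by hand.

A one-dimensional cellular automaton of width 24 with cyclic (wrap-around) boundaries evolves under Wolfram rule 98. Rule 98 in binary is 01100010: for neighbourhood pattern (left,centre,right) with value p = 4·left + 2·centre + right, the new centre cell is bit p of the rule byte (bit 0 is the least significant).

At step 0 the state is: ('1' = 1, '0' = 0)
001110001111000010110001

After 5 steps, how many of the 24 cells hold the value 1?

step 0: 001110001111000010110001
step 1: 010010010001000101010010
step 2: 100100100010001010100100
step 3: 001001000100010101001001
step 4: 010010001000101010010010
step 5: 100100010001010100100100

8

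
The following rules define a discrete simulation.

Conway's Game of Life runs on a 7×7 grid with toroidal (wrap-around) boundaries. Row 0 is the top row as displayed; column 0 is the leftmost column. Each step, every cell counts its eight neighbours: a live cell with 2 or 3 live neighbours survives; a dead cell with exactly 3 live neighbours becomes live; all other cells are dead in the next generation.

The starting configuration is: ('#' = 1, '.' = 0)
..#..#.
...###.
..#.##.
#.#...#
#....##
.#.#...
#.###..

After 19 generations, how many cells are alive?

8

0) ..#..#.
...###.
..#.##.
#.#...#
#....##
.#.#...
#.###..
1) .##..##
..#...#
.##....
#..##..
..#..#.
.#.#.#.
....#..
2) ####.##
...#.##
###....
...##..
.##..##
..##.#.
##.##.#
3) .......
...#.#.
###..##
...####
.#...##
.......
.......
4) .......
###.##.
###....
...#...
#.....#
.......
.......
5) .#.....
#.##..#
#...#.#
..#...#
.......
.......
.......
6) ###....
..##.##
..#....
#....##
.......
.......
.......
7) ####..#
#..#..#
#####..
......#
......#
.......
.#.....
8) ...#..#
.....#.
.#####.
.###.##
.......
.......
.#.....
9) .......
.....##
##.....
##...##
..#....
.......
.......
10) .......
#.....#
.#.....
..#...#
##....#
.......
.......
11) .......
#......
.#....#
..#...#
##....#
#......
.......
12) .......
#......
.#....#
..#..##
.#....#
##....#
.......
13) .......
#......
.#...##
.##..##
.##....
.#....#
#......
14) .......
#.....#
.##..#.
.....##
.....##
.##....
#......
15) #.....#
##....#
.#...#.
#...#..
#....##
##....#
.#.....
16) ......#
.#...#.
.#...#.
##..#..
.....#.
.#...#.
.#.....
17) #......
#....##
.##.###
##..###
##..###
.......
#......
18) ##.....
....#..
..##...
.......
.#..#..
.#...#.
.......
19) .......
.###...
...#...
..##...
.......
.......
##.....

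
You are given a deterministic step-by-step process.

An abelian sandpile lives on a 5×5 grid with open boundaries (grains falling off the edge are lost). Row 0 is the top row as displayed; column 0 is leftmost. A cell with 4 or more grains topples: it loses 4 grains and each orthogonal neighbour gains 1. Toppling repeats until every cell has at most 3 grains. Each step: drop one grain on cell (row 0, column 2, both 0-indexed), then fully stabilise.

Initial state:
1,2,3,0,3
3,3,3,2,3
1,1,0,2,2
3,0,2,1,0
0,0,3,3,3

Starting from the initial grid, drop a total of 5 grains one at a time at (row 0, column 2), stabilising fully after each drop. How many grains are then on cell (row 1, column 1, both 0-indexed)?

2

0) 1,2,3,0,3
3,3,3,2,3
1,1,0,2,2
3,0,2,1,0
0,0,3,3,3
1) 3,0,2,1,3
0,2,1,3,3
2,2,1,2,2
3,0,2,1,0
0,0,3,3,3
2) 3,0,3,1,3
0,2,1,3,3
2,2,1,2,2
3,0,2,1,0
0,0,3,3,3
3) 3,1,0,2,3
0,2,2,3,3
2,2,1,2,2
3,0,2,1,0
0,0,3,3,3
4) 3,1,1,2,3
0,2,2,3,3
2,2,1,2,2
3,0,2,1,0
0,0,3,3,3
5) 3,1,2,2,3
0,2,2,3,3
2,2,1,2,2
3,0,2,1,0
0,0,3,3,3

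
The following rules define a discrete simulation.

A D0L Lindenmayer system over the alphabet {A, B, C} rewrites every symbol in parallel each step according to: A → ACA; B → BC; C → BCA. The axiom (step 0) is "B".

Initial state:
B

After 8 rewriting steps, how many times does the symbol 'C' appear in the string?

741

[0] B
[1] BC
[2] BCBCA
[3] BCBCABCBCAACA
[4] BCBCABCBCAACABCBCABCBCAACAACABCAACA
[5] BCBCABCBCAACABCBCABCBCAACAACABCAACABCBCABCBCAACABCBCABCBCAACAACABCAACAACABCAACABCBCAACAACABCAACA
[6] BCBCABCBCAACABCBCABCBCAACAACABCAACABCBCABCBCAACABCBCABCBCA…AACABCAACABCBCABCBCAACAACABCAACAACABCAACABCBCAACAACABCAACA  (len 266)
[7] BCBCABCBCAACABCBCABCBCAACAACABCAACABCBCABCBCAACABCBCABCBCA…AACABCAACABCBCABCBCAACAACABCAACAACABCAACABCBCAACAACABCAACA  (len 741)
[8] BCBCABCBCAACABCBCABCBCAACAACABCAACABCBCABCBCAACABCBCABCBCA…AACABCAACABCBCABCBCAACAACABCAACAACABCAACABCBCAACAACABCAACA  (len 2070)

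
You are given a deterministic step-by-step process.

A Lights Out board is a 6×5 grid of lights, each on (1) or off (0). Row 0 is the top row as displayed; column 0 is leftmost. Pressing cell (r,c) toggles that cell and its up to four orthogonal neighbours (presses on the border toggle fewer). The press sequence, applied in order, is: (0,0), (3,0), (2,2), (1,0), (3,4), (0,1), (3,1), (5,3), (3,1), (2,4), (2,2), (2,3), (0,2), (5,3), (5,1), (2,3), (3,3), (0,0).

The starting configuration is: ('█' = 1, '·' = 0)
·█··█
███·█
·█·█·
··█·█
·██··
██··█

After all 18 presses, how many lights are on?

14

0) ·█··█
███·█
·█·█·
··█·█
·██··
██··█
1) █···█
·██·█
·█·█·
··█·█
·██··
██··█
2) █···█
·██·█
██·█·
███·█
███··
██··█
3) █···█
·█··█
█·█··
██··█
███··
██··█
4) ····█
█···█
··█··
██··█
███··
██··█
5) ····█
█···█
··█·█
██·█·
███·█
██··█
6) ███·█
██··█
··█·█
██·█·
███·█
██··█
7) ███·█
██··█
·██·█
··██·
█·█·█
██··█
8) ███·█
██··█
·██·█
··██·
█·███
████·
9) ███·█
██··█
··█·█
██·█·
█████
████·
10) ███·█
██···
··██·
██·██
█████
████·
11) ███·█
███··
·█···
█████
█████
████·
12) ███·█
████·
·████
███·█
█████
████·
13) █··██
██·█·
·████
███·█
█████
████·
14) █··██
██·█·
·████
███·█
███·█
██··█
15) █··██
██·█·
·████
███·█
█·█·█
··█·█
16) █··██
██···
·█···
█████
█·█·█
··█·█
17) █··██
██···
·█·█·
██···
█·███
··█·█
18) ·█·██
·█···
·█·█·
██···
█·███
··█·█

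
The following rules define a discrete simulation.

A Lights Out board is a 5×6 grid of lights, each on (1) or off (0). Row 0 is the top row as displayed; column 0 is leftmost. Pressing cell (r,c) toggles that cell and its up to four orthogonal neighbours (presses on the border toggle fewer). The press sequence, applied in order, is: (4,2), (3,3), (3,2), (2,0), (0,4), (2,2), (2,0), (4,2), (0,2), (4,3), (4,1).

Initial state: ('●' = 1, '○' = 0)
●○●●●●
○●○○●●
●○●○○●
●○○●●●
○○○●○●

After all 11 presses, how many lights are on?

step 0: ●○●●●●
○●○○●●
●○●○○●
●○○●●●
○○○●○●
step 1: ●○●●●●
○●○○●●
●○●○○●
●○●●●●
○●●○○●
step 2: ●○●●●●
○●○○●●
●○●●○●
●○○○○●
○●●●○●
step 3: ●○●●●●
○●○○●●
●○○●○●
●●●●○●
○●○●○●
step 4: ●○●●●●
●●○○●●
○●○●○●
○●●●○●
○●○●○●
step 5: ●○●○○○
●●○○○●
○●○●○●
○●●●○●
○●○●○●
step 6: ●○●○○○
●●●○○●
○○●○○●
○●○●○●
○●○●○●
step 7: ●○●○○○
○●●○○●
●●●○○●
●●○●○●
○●○●○●
step 8: ●○●○○○
○●●○○●
●●●○○●
●●●●○●
○○●○○●
step 9: ●●○●○○
○●○○○●
●●●○○●
●●●●○●
○○●○○●
step 10: ●●○●○○
○●○○○●
●●●○○●
●●●○○●
○○○●●●
step 11: ●●○●○○
○●○○○●
●●●○○●
●○●○○●
●●●●●●

18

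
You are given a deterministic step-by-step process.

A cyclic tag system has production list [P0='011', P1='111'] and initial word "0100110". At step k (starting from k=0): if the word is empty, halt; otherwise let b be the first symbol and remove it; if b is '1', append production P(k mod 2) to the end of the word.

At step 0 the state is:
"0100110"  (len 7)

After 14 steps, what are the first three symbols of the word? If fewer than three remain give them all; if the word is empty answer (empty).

k=0  "0100110"  (len 7)
k=1  "100110"  (len 6)
k=2  "00110111"  (len 8)
k=3  "0110111"  (len 7)
k=4  "110111"  (len 6)
k=5  "10111011"  (len 8)
k=6  "0111011111"  (len 10)
k=7  "111011111"  (len 9)
k=8  "11011111111"  (len 11)
k=9  "1011111111011"  (len 13)
k=10  "011111111011111"  (len 15)
k=11  "11111111011111"  (len 14)
k=12  "1111111011111111"  (len 16)
k=13  "111111011111111011"  (len 18)
k=14  "11111011111111011111"  (len 20)

111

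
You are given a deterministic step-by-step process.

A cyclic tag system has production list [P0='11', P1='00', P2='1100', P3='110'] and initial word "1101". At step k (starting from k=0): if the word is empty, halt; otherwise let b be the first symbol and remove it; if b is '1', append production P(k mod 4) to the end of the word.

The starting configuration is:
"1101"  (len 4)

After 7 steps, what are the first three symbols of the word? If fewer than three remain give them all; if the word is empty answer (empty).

011

0) "1101"  (len 4)
1) "10111"  (len 5)
2) "011100"  (len 6)
3) "11100"  (len 5)
4) "1100110"  (len 7)
5) "10011011"  (len 8)
6) "001101100"  (len 9)
7) "01101100"  (len 8)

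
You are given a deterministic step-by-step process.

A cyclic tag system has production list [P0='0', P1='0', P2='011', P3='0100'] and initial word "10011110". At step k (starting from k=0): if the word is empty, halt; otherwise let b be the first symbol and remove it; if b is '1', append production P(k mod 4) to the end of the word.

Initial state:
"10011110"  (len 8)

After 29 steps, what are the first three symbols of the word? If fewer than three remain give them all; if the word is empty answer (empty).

(empty)

gen 0: "10011110"  (len 8)
gen 1: "00111100"  (len 8)
gen 2: "0111100"  (len 7)
gen 3: "111100"  (len 6)
gen 4: "111000100"  (len 9)
gen 5: "110001000"  (len 9)
gen 6: "100010000"  (len 9)
gen 7: "00010000011"  (len 11)
gen 8: "0010000011"  (len 10)
gen 9: "010000011"  (len 9)
gen 10: "10000011"  (len 8)
gen 11: "0000011011"  (len 10)
gen 12: "000011011"  (len 9)
gen 13: "00011011"  (len 8)
gen 14: "0011011"  (len 7)
gen 15: "011011"  (len 6)
gen 16: "11011"  (len 5)
gen 17: "10110"  (len 5)
gen 18: "01100"  (len 5)
gen 19: "1100"  (len 4)
gen 20: "1000100"  (len 7)
gen 21: "0001000"  (len 7)
gen 22: "001000"  (len 6)
gen 23: "01000"  (len 5)
gen 24: "1000"  (len 4)
gen 25: "0000"  (len 4)
gen 26: "000"  (len 3)
gen 27: "00"  (len 2)
gen 28: "0"  (len 1)
gen 29: (halted — word empty)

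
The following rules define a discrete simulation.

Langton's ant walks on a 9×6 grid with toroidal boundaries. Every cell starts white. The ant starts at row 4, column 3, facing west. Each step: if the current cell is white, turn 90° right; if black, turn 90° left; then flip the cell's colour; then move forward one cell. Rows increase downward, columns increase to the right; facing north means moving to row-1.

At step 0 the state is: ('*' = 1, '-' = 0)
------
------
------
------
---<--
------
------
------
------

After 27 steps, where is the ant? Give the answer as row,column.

step 0: ------
------
------
------
---<--
------
------
------
------
step 1: ------
------
------
---^--
---*--
------
------
------
------
step 2: ------
------
------
---*>-
---*--
------
------
------
------
step 3: ------
------
------
---**-
---*v-
------
------
------
------
step 4: ------
------
------
---**-
---<*-
------
------
------
------
step 5: ------
------
------
---**-
----*-
---v--
------
------
------
step 6: ------
------
------
---**-
----*-
--<*--
------
------
------
step 7: ------
------
------
---**-
--^-*-
--**--
------
------
------
step 8: ------
------
------
---**-
--*>*-
--**--
------
------
------
step 9: ------
------
------
---**-
--***-
--*v--
------
------
------
step 10: ------
------
------
---**-
--***-
--*->-
------
------
------
step 11: ------
------
------
---**-
--***-
--*-*-
----v-
------
------
step 12: ------
------
------
---**-
--***-
--*-*-
---<*-
------
------
step 13: ------
------
------
---**-
--***-
--*^*-
---**-
------
------
step 14: ------
------
------
---**-
--***-
--**>-
---**-
------
------
step 15: ------
------
------
---**-
--**^-
--**--
---**-
------
------
step 16: ------
------
------
---**-
--*<--
--**--
---**-
------
------
step 17: ------
------
------
---**-
--*---
--*v--
---**-
------
------
step 18: ------
------
------
---**-
--*---
--*->-
---**-
------
------
step 19: ------
------
------
---**-
--*---
--*-*-
---*v-
------
------
step 20: ------
------
------
---**-
--*---
--*-*-
---*->
------
------
step 21: ------
------
------
---**-
--*---
--*-*-
---*-*
-----v
------
step 22: ------
------
------
---**-
--*---
--*-*-
---*-*
----<*
------
step 23: ------
------
------
---**-
--*---
--*-*-
---*^*
----**
------
step 24: ------
------
------
---**-
--*---
--*-*-
---**>
----**
------
step 25: ------
------
------
---**-
--*---
--*-*^
---**-
----**
------
step 26: ------
------
------
---**-
--*---
>-*-**
---**-
----**
------
step 27: ------
------
------
---**-
--*---
*-*-**
v--**-
----**
------

6,0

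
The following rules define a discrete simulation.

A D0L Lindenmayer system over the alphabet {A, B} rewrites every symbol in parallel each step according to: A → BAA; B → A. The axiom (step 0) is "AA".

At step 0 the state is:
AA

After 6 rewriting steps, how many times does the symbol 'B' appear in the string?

0) AA
1) BAABAA
2) ABAABAAABAABAA
3) BAAABAABAAABAABAABAAABAABAAABAABAA
4) ABAABAABAAABAABAAABAABAABAAABAABAAABAABAAABAABAABAAABAABAAABAABAABAAABAABAAABAABAA
5) BAAABAABAAABAABAAABAABAABAAABAABAAABAABAABAAABAABAAABAABAA…BAAABAABAAABAABAAABAABAABAAABAABAAABAABAABAAABAABAAABAABAA  (len 198)
6) ABAABAABAAABAABAAABAABAABAAABAABAAABAABAABAAABAABAAABAABAA…BAAABAABAAABAABAAABAABAABAAABAABAAABAABAABAAABAABAAABAABAA  (len 478)

140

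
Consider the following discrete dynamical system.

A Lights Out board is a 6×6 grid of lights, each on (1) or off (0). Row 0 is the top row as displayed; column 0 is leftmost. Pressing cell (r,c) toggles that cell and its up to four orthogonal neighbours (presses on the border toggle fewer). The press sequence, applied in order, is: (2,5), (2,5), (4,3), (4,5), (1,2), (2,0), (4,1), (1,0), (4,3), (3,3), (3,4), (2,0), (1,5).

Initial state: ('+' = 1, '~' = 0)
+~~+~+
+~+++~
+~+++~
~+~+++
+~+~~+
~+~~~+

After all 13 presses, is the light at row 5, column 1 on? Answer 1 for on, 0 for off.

0

[0] +~~+~+
+~+++~
+~+++~
~+~+++
+~+~~+
~+~~~+
[1] +~~+~+
+~++++
+~++~+
~+~++~
+~+~~+
~+~~~+
[2] +~~+~+
+~+++~
+~+++~
~+~+++
+~+~~+
~+~~~+
[3] +~~+~+
+~+++~
+~+++~
~+~~++
+~~+++
~+~+~+
[4] +~~+~+
+~+++~
+~+++~
~+~~+~
+~~+~~
~+~+~~
[5] +~++~+
++~~+~
+~~++~
~+~~+~
+~~+~~
~+~+~~
[6] +~++~+
~+~~+~
~+~++~
++~~+~
+~~+~~
~+~+~~
[7] +~++~+
~+~~+~
~+~++~
+~~~+~
~+++~~
~~~+~~
[8] ~~++~+
+~~~+~
++~++~
+~~~+~
~+++~~
~~~+~~
[9] ~~++~+
+~~~+~
++~++~
+~~++~
~+~~+~
~~~~~~
[10] ~~++~+
+~~~+~
++~~+~
+~+~~~
~+~++~
~~~~~~
[11] ~~++~+
+~~~+~
++~~~~
+~++++
~+~+~~
~~~~~~
[12] ~~++~+
~~~~+~
~~~~~~
~~++++
~+~+~~
~~~~~~
[13] ~~++~~
~~~~~+
~~~~~+
~~++++
~+~+~~
~~~~~~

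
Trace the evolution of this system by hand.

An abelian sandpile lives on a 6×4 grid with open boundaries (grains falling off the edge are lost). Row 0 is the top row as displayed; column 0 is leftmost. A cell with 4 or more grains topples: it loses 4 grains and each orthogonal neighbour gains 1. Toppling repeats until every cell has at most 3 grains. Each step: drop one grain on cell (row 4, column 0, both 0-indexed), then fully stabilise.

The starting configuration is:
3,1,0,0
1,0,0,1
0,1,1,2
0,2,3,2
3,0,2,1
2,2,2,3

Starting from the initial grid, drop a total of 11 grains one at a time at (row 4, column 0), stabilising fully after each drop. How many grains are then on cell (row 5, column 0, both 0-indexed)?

gen 0: 3,1,0,0
1,0,0,1
0,1,1,2
0,2,3,2
3,0,2,1
2,2,2,3
gen 1: 3,1,0,0
1,0,0,1
0,1,1,2
1,2,3,2
0,1,2,1
3,2,2,3
gen 2: 3,1,0,0
1,0,0,1
0,1,1,2
1,2,3,2
1,1,2,1
3,2,2,3
gen 3: 3,1,0,0
1,0,0,1
0,1,1,2
1,2,3,2
2,1,2,1
3,2,2,3
gen 4: 3,1,0,0
1,0,0,1
0,1,1,2
1,2,3,2
3,1,2,1
3,2,2,3
gen 5: 3,1,0,0
1,0,0,1
0,1,1,2
2,2,3,2
1,2,2,1
0,3,2,3
gen 6: 3,1,0,0
1,0,0,1
0,1,1,2
2,2,3,2
2,2,2,1
0,3,2,3
gen 7: 3,1,0,0
1,0,0,1
0,1,1,2
2,2,3,2
3,2,2,1
0,3,2,3
gen 8: 3,1,0,0
1,0,0,1
0,1,1,2
3,2,3,2
0,3,2,1
1,3,2,3
gen 9: 3,1,0,0
1,0,0,1
0,1,1,2
3,2,3,2
1,3,2,1
1,3,2,3
gen 10: 3,1,0,0
1,0,0,1
0,1,1,2
3,2,3,2
2,3,2,1
1,3,2,3
gen 11: 3,1,0,0
1,0,0,1
0,1,1,2
3,2,3,2
3,3,2,1
1,3,2,3

1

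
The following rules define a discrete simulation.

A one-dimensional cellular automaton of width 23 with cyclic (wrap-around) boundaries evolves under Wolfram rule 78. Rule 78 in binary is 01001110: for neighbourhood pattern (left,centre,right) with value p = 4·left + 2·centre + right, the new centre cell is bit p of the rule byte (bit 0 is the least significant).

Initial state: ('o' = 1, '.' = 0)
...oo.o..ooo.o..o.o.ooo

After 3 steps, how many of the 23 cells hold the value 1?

step 0: ...oo.o..ooo.o..o.o.ooo
step 1: ..ooo.o.oo.o.o.oo.o.o.o
step 2: .oo.o.o.oo.o.o.oo.o.o.o
step 3: .oo.o.o.oo.o.o.oo.o.o.o

13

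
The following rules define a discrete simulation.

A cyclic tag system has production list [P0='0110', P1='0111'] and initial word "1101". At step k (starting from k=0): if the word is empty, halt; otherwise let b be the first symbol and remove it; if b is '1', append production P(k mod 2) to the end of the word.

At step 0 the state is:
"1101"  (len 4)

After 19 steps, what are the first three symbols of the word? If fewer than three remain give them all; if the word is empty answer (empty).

step 0: "1101"  (len 4)
step 1: "1010110"  (len 7)
step 2: "0101100111"  (len 10)
step 3: "101100111"  (len 9)
step 4: "011001110111"  (len 12)
step 5: "11001110111"  (len 11)
step 6: "10011101110111"  (len 14)
step 7: "00111011101110110"  (len 17)
step 8: "0111011101110110"  (len 16)
step 9: "111011101110110"  (len 15)
step 10: "110111011101100111"  (len 18)
step 11: "101110111011001110110"  (len 21)
step 12: "011101110110011101100111"  (len 24)
step 13: "11101110110011101100111"  (len 23)
step 14: "11011101100111011001110111"  (len 26)
step 15: "10111011001110110011101110110"  (len 29)
step 16: "01110110011101100111011101100111"  (len 32)
step 17: "1110110011101100111011101100111"  (len 31)
step 18: "1101100111011001110111011001110111"  (len 34)
step 19: "1011001110110011101110110011101110110"  (len 37)

101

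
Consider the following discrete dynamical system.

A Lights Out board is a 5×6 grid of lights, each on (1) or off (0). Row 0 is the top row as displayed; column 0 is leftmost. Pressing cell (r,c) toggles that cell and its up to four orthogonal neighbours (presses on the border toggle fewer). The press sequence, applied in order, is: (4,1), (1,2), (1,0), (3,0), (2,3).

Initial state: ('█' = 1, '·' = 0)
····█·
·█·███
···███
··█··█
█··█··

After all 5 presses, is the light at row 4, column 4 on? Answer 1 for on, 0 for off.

0

[0] ····█·
·█·███
···███
··█··█
█··█··
[1] ····█·
·█·███
···███
·██··█
·███··
[2] ··█·█·
··█·██
··████
·██··█
·███··
[3] █·█·█·
███·██
█·████
·██··█
·███··
[4] █·█·█·
███·██
··████
█·█··█
████··
[5] █·█·█·
██████
·····█
█·██·█
████··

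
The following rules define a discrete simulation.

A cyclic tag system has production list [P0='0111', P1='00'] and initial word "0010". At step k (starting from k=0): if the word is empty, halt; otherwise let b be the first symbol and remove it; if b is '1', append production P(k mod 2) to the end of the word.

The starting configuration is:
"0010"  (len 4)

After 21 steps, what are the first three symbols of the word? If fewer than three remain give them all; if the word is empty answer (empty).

100

step 0: "0010"  (len 4)
step 1: "010"  (len 3)
step 2: "10"  (len 2)
step 3: "00111"  (len 5)
step 4: "0111"  (len 4)
step 5: "111"  (len 3)
step 6: "1100"  (len 4)
step 7: "1000111"  (len 7)
step 8: "00011100"  (len 8)
step 9: "0011100"  (len 7)
step 10: "011100"  (len 6)
step 11: "11100"  (len 5)
step 12: "110000"  (len 6)
step 13: "100000111"  (len 9)
step 14: "0000011100"  (len 10)
step 15: "000011100"  (len 9)
step 16: "00011100"  (len 8)
step 17: "0011100"  (len 7)
step 18: "011100"  (len 6)
step 19: "11100"  (len 5)
step 20: "110000"  (len 6)
step 21: "100000111"  (len 9)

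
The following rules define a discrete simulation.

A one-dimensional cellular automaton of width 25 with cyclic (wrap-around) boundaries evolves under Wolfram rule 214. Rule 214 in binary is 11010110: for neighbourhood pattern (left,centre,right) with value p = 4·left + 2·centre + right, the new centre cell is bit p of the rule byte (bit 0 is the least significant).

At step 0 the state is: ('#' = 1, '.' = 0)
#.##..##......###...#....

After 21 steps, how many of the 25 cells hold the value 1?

gen 0: #.##..##......###...#....
gen 1: #..###.##....#.###.###..#
gen 2: ###.##..##..##..##..####.
gen 3: .##..###.###.###.###.###.
gen 4: #.###.##..##..##..##..###
gen 5: #..##..###.###.###.###.##
gen 6: ###.###.##..##..##..##..#
gen 7: ###..##..###.###.###.###.
gen 8: .####.###.##..##..##..##.
gen 9: #.###..##..###.###.###.##
gen 10: #..####.###.##..##..##..#
gen 11: ###.###..##..###.###.###.
gen 12: .##..####.###.##..##..##.
gen 13: #.###.###..##..###.###.##
gen 14: #..##..####.###.##..##..#
gen 15: ###.###.###..##..###.###.
gen 16: .##..##..####.###.##..##.
gen 17: #.###.###.###..##..###.##
gen 18: #..##..##..####.###.##..#
gen 19: ###.###.###.###..##..###.
gen 20: .##..##..##..####.###.##.
gen 21: #.###.###.###.###..##..##

17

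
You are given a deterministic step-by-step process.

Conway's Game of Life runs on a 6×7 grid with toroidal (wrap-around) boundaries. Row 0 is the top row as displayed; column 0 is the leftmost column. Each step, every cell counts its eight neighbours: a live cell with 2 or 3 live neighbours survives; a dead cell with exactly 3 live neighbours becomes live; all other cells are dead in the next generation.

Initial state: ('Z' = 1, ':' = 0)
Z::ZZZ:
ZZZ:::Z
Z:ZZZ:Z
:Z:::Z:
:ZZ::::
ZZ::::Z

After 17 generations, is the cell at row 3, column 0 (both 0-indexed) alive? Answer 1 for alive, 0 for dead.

gen 0: Z::ZZZ:
ZZZ:::Z
Z:ZZZ:Z
:Z:::Z:
:ZZ::::
ZZ::::Z
gen 1: :::ZZZ:
:::::::
:::ZZ::
::::ZZZ
::Z:::Z
:::ZZZZ
gen 2: :::Z::Z
:::::Z:
:::ZZ::
::::Z:Z
Z::::::
::Z:::Z
gen 3: :::::ZZ
:::Z:Z:
:::ZZ::
:::ZZZ:
Z::::ZZ
Z:::::Z
gen 4: Z:::ZZ:
:::Z:ZZ
::Z::::
:::Z:::
Z::::::
:::::::
gen 5: ::::ZZ:
:::Z:ZZ
::ZZZ::
:::::::
:::::::
::::::Z
gen 6: ::::Z::
::Z:::Z
::ZZZZ:
:::Z:::
:::::::
:::::Z:
gen 7: :::::Z:
::Z::::
::Z:ZZ:
::ZZ:::
:::::::
:::::::
gen 8: :::::::
:::ZZZ:
:ZZ:Z::
::ZZZ::
:::::::
:::::::
gen 9: ::::Z::
::ZZZZ:
:Z:::::
:ZZ:Z::
:::Z:::
:::::::
gen 10: ::::ZZ:
::ZZZZ:
:Z:::Z:
:ZZZ:::
::ZZ:::
:::::::
gen 11: :::::Z:
::ZZ::Z
:Z:::Z:
:Z:ZZ::
:Z:Z:::
:::ZZ::
gen 12: ::Z::Z:
::Z:ZZZ
ZZ:::Z:
ZZ:ZZ::
:::::::
::ZZZ::
gen 13: :ZZ:::Z
Z:ZZZ::
:::::::
ZZZ:Z:Z
:Z:::::
::ZZZ::
gen 14: Z::::Z:
Z:ZZ:::
::::ZZZ
ZZZ::::
::::ZZ:
Z::Z:::
gen 15: Z:ZZZ::
ZZ:Z:::
::::ZZZ
ZZ:Z:::
Z:ZZZ:Z
:::::Z:
gen 16: Z:ZZZ:Z
ZZ:::::
:::ZZZZ
:Z:::::
Z:ZZZZZ
Z::::Z:
gen 17: ::ZZZZ:
:Z:::::
:ZZ:ZZZ
:Z:::::
Z:ZZZZ:
:::::::

0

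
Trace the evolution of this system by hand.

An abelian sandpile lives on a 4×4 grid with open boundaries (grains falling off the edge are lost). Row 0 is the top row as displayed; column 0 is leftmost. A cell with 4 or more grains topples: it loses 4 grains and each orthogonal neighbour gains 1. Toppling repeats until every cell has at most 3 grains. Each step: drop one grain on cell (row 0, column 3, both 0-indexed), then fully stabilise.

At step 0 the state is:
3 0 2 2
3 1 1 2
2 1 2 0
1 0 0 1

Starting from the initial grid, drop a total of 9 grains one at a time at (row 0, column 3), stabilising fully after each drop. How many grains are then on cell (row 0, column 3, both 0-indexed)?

1

[0] 3 0 2 2
3 1 1 2
2 1 2 0
1 0 0 1
[1] 3 0 2 3
3 1 1 2
2 1 2 0
1 0 0 1
[2] 3 0 3 0
3 1 1 3
2 1 2 0
1 0 0 1
[3] 3 0 3 1
3 1 1 3
2 1 2 0
1 0 0 1
[4] 3 0 3 2
3 1 1 3
2 1 2 0
1 0 0 1
[5] 3 0 3 3
3 1 1 3
2 1 2 0
1 0 0 1
[6] 3 1 0 2
3 1 3 0
2 1 2 1
1 0 0 1
[7] 3 1 0 3
3 1 3 0
2 1 2 1
1 0 0 1
[8] 3 1 1 0
3 1 3 1
2 1 2 1
1 0 0 1
[9] 3 1 1 1
3 1 3 1
2 1 2 1
1 0 0 1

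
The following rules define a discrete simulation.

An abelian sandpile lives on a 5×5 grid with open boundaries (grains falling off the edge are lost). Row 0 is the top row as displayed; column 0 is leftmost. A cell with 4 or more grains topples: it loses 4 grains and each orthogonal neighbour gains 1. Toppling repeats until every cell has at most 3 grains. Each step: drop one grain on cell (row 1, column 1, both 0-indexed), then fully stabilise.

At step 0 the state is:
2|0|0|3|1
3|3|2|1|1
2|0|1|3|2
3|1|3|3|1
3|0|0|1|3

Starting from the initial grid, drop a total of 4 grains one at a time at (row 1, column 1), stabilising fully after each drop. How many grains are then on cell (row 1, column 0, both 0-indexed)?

1

k=0  2|0|0|3|1
3|3|2|1|1
2|0|1|3|2
3|1|3|3|1
3|0|0|1|3
k=1  3|1|0|3|1
0|1|3|1|1
3|1|1|3|2
3|1|3|3|1
3|0|0|1|3
k=2  3|1|0|3|1
0|2|3|1|1
3|1|1|3|2
3|1|3|3|1
3|0|0|1|3
k=3  3|1|0|3|1
0|3|3|1|1
3|1|1|3|2
3|1|3|3|1
3|0|0|1|3
k=4  3|2|1|3|1
1|1|0|2|1
3|2|2|3|2
3|1|3|3|1
3|0|0|1|3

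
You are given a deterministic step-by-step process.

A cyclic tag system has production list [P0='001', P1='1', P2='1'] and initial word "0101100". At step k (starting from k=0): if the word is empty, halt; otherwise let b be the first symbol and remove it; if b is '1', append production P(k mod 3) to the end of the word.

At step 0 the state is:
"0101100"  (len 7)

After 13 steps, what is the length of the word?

5

0) "0101100"  (len 7)
1) "101100"  (len 6)
2) "011001"  (len 6)
3) "11001"  (len 5)
4) "1001001"  (len 7)
5) "0010011"  (len 7)
6) "010011"  (len 6)
7) "10011"  (len 5)
8) "00111"  (len 5)
9) "0111"  (len 4)
10) "111"  (len 3)
11) "111"  (len 3)
12) "111"  (len 3)
13) "11001"  (len 5)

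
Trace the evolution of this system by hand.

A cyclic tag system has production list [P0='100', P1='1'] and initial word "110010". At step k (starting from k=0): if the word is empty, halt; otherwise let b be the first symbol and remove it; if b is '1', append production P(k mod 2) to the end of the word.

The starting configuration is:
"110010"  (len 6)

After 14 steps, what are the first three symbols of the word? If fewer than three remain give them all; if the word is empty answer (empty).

gen 0: "110010"  (len 6)
gen 1: "10010100"  (len 8)
gen 2: "00101001"  (len 8)
gen 3: "0101001"  (len 7)
gen 4: "101001"  (len 6)
gen 5: "01001100"  (len 8)
gen 6: "1001100"  (len 7)
gen 7: "001100100"  (len 9)
gen 8: "01100100"  (len 8)
gen 9: "1100100"  (len 7)
gen 10: "1001001"  (len 7)
gen 11: "001001100"  (len 9)
gen 12: "01001100"  (len 8)
gen 13: "1001100"  (len 7)
gen 14: "0011001"  (len 7)

001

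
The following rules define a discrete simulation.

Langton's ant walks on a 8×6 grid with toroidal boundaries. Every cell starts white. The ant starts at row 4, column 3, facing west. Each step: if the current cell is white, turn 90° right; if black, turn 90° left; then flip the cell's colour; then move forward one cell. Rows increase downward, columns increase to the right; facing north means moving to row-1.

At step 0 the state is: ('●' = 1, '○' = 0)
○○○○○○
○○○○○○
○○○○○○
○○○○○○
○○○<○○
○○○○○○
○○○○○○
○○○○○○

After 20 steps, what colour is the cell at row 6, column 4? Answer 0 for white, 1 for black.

0

k=0  ○○○○○○
○○○○○○
○○○○○○
○○○○○○
○○○<○○
○○○○○○
○○○○○○
○○○○○○
k=1  ○○○○○○
○○○○○○
○○○○○○
○○○^○○
○○○●○○
○○○○○○
○○○○○○
○○○○○○
k=2  ○○○○○○
○○○○○○
○○○○○○
○○○●>○
○○○●○○
○○○○○○
○○○○○○
○○○○○○
k=3  ○○○○○○
○○○○○○
○○○○○○
○○○●●○
○○○●v○
○○○○○○
○○○○○○
○○○○○○
k=4  ○○○○○○
○○○○○○
○○○○○○
○○○●●○
○○○<●○
○○○○○○
○○○○○○
○○○○○○
k=5  ○○○○○○
○○○○○○
○○○○○○
○○○●●○
○○○○●○
○○○v○○
○○○○○○
○○○○○○
k=6  ○○○○○○
○○○○○○
○○○○○○
○○○●●○
○○○○●○
○○<●○○
○○○○○○
○○○○○○
k=7  ○○○○○○
○○○○○○
○○○○○○
○○○●●○
○○^○●○
○○●●○○
○○○○○○
○○○○○○
k=8  ○○○○○○
○○○○○○
○○○○○○
○○○●●○
○○●>●○
○○●●○○
○○○○○○
○○○○○○
k=9  ○○○○○○
○○○○○○
○○○○○○
○○○●●○
○○●●●○
○○●v○○
○○○○○○
○○○○○○
k=10  ○○○○○○
○○○○○○
○○○○○○
○○○●●○
○○●●●○
○○●○>○
○○○○○○
○○○○○○
k=11  ○○○○○○
○○○○○○
○○○○○○
○○○●●○
○○●●●○
○○●○●○
○○○○v○
○○○○○○
k=12  ○○○○○○
○○○○○○
○○○○○○
○○○●●○
○○●●●○
○○●○●○
○○○<●○
○○○○○○
k=13  ○○○○○○
○○○○○○
○○○○○○
○○○●●○
○○●●●○
○○●^●○
○○○●●○
○○○○○○
k=14  ○○○○○○
○○○○○○
○○○○○○
○○○●●○
○○●●●○
○○●●>○
○○○●●○
○○○○○○
k=15  ○○○○○○
○○○○○○
○○○○○○
○○○●●○
○○●●^○
○○●●○○
○○○●●○
○○○○○○
k=16  ○○○○○○
○○○○○○
○○○○○○
○○○●●○
○○●<○○
○○●●○○
○○○●●○
○○○○○○
k=17  ○○○○○○
○○○○○○
○○○○○○
○○○●●○
○○●○○○
○○●v○○
○○○●●○
○○○○○○
k=18  ○○○○○○
○○○○○○
○○○○○○
○○○●●○
○○●○○○
○○●○>○
○○○●●○
○○○○○○
k=19  ○○○○○○
○○○○○○
○○○○○○
○○○●●○
○○●○○○
○○●○●○
○○○●v○
○○○○○○
k=20  ○○○○○○
○○○○○○
○○○○○○
○○○●●○
○○●○○○
○○●○●○
○○○●○>
○○○○○○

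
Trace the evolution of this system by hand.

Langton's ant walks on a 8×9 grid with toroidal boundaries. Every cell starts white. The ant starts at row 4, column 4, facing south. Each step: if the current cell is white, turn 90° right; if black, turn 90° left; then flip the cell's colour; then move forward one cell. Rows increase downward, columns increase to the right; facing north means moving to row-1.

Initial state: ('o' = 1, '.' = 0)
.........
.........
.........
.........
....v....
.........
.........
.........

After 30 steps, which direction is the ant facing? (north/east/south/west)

gen 0: .........
.........
.........
.........
....v....
.........
.........
.........
gen 1: .........
.........
.........
.........
...<o....
.........
.........
.........
gen 2: .........
.........
.........
...^.....
...oo....
.........
.........
.........
gen 3: .........
.........
.........
...o>....
...oo....
.........
.........
.........
gen 4: .........
.........
.........
...oo....
...ov....
.........
.........
.........
gen 5: .........
.........
.........
...oo....
...o.>...
.........
.........
.........
gen 6: .........
.........
.........
...oo....
...o.o...
.....v...
.........
.........
gen 7: .........
.........
.........
...oo....
...o.o...
....<o...
.........
.........
gen 8: .........
.........
.........
...oo....
...o^o...
....oo...
.........
.........
gen 9: .........
.........
.........
...oo....
...oo>...
....oo...
.........
.........
gen 10: .........
.........
.........
...oo^...
...oo....
....oo...
.........
.........
gen 11: .........
.........
.........
...ooo>..
...oo....
....oo...
.........
.........
gen 12: .........
.........
.........
...oooo..
...oo.v..
....oo...
.........
.........
gen 13: .........
.........
.........
...oooo..
...oo<o..
....oo...
.........
.........
gen 14: .........
.........
.........
...oo^o..
...oooo..
....oo...
.........
.........
gen 15: .........
.........
.........
...o<.o..
...oooo..
....oo...
.........
.........
gen 16: .........
.........
.........
...o..o..
...ovoo..
....oo...
.........
.........
gen 17: .........
.........
.........
...o..o..
...o.>o..
....oo...
.........
.........
gen 18: .........
.........
.........
...o.^o..
...o..o..
....oo...
.........
.........
gen 19: .........
.........
.........
...o.o>..
...o..o..
....oo...
.........
.........
gen 20: .........
.........
......^..
...o.o...
...o..o..
....oo...
.........
.........
gen 21: .........
.........
......o>.
...o.o...
...o..o..
....oo...
.........
.........
gen 22: .........
.........
......oo.
...o.o.v.
...o..o..
....oo...
.........
.........
gen 23: .........
.........
......oo.
...o.o<o.
...o..o..
....oo...
.........
.........
gen 24: .........
.........
......^o.
...o.ooo.
...o..o..
....oo...
.........
.........
gen 25: .........
.........
.....<.o.
...o.ooo.
...o..o..
....oo...
.........
.........
gen 26: .........
.....^...
.....o.o.
...o.ooo.
...o..o..
....oo...
.........
.........
gen 27: .........
.....o>..
.....o.o.
...o.ooo.
...o..o..
....oo...
.........
.........
gen 28: .........
.....oo..
.....ovo.
...o.ooo.
...o..o..
....oo...
.........
.........
gen 29: .........
.....oo..
.....<oo.
...o.ooo.
...o..o..
....oo...
.........
.........
gen 30: .........
.....oo..
......oo.
...o.voo.
...o..o..
....oo...
.........
.........

south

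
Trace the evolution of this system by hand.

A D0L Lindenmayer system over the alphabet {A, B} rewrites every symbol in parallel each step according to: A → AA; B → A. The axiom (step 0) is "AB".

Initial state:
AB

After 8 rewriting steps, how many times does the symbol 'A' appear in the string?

384

0) AB
1) AAA
2) AAAAAA
3) AAAAAAAAAAAA
4) AAAAAAAAAAAAAAAAAAAAAAAA
5) AAAAAAAAAAAAAAAAAAAAAAAAAAAAAAAAAAAAAAAAAAAAAAAA
6) AAAAAAAAAAAAAAAAAAAAAAAAAAAAAAAAAAAAAAAAAAAAAAAAAAAAAAAAAAAAAAAAAAAAAAAAAAAAAAAAAAAAAAAAAAAAAAAA
7) AAAAAAAAAAAAAAAAAAAAAAAAAAAAAAAAAAAAAAAAAAAAAAAAAAAAAAAAAA…AAAAAAAAAAAAAAAAAAAAAAAAAAAAAAAAAAAAAAAAAAAAAAAAAAAAAAAAAA  (len 192)
8) AAAAAAAAAAAAAAAAAAAAAAAAAAAAAAAAAAAAAAAAAAAAAAAAAAAAAAAAAA…AAAAAAAAAAAAAAAAAAAAAAAAAAAAAAAAAAAAAAAAAAAAAAAAAAAAAAAAAA  (len 384)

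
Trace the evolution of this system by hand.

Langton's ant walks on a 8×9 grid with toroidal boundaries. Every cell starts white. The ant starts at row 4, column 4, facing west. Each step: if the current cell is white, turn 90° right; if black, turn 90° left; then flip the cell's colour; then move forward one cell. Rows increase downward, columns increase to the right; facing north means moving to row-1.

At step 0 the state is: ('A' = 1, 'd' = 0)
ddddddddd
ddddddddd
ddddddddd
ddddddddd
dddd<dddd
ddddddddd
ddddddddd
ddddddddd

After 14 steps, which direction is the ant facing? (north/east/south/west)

east

gen 0: ddddddddd
ddddddddd
ddddddddd
ddddddddd
dddd<dddd
ddddddddd
ddddddddd
ddddddddd
gen 1: ddddddddd
ddddddddd
ddddddddd
dddd^dddd
ddddAdddd
ddddddddd
ddddddddd
ddddddddd
gen 2: ddddddddd
ddddddddd
ddddddddd
ddddA>ddd
ddddAdddd
ddddddddd
ddddddddd
ddddddddd
gen 3: ddddddddd
ddddddddd
ddddddddd
ddddAAddd
ddddAvddd
ddddddddd
ddddddddd
ddddddddd
gen 4: ddddddddd
ddddddddd
ddddddddd
ddddAAddd
dddd<Addd
ddddddddd
ddddddddd
ddddddddd
gen 5: ddddddddd
ddddddddd
ddddddddd
ddddAAddd
dddddAddd
ddddvdddd
ddddddddd
ddddddddd
gen 6: ddddddddd
ddddddddd
ddddddddd
ddddAAddd
dddddAddd
ddd<Adddd
ddddddddd
ddddddddd
gen 7: ddddddddd
ddddddddd
ddddddddd
ddddAAddd
ddd^dAddd
dddAAdddd
ddddddddd
ddddddddd
gen 8: ddddddddd
ddddddddd
ddddddddd
ddddAAddd
dddA>Addd
dddAAdddd
ddddddddd
ddddddddd
gen 9: ddddddddd
ddddddddd
ddddddddd
ddddAAddd
dddAAAddd
dddAvdddd
ddddddddd
ddddddddd
gen 10: ddddddddd
ddddddddd
ddddddddd
ddddAAddd
dddAAAddd
dddAd>ddd
ddddddddd
ddddddddd
gen 11: ddddddddd
ddddddddd
ddddddddd
ddddAAddd
dddAAAddd
dddAdAddd
dddddvddd
ddddddddd
gen 12: ddddddddd
ddddddddd
ddddddddd
ddddAAddd
dddAAAddd
dddAdAddd
dddd<Addd
ddddddddd
gen 13: ddddddddd
ddddddddd
ddddddddd
ddddAAddd
dddAAAddd
dddA^Addd
ddddAAddd
ddddddddd
gen 14: ddddddddd
ddddddddd
ddddddddd
ddddAAddd
dddAAAddd
dddAA>ddd
ddddAAddd
ddddddddd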